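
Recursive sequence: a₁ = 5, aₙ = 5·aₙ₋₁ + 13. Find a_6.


Computing step by step:
a_1 = 5
a_2 = 38
a_3 = 203
a_4 = 1028
a_5 = 5153
a_6 = 25778


a_6 = 25778


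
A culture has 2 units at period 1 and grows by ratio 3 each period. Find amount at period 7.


aₙ = a₁·r^(n-1)
= 2×3^6
= 2×729
= 1458

a_7 = 1458


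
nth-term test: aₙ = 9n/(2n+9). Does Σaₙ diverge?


lim(n→∞) 9n/(2n+9) = 9/2 = 9/2  (divide numerator and denominator by n)
lim aₙ = 9/2 ≠ 0 → series DIVERGES

Diverges (lim aₙ = 9/2 ≠ 0)


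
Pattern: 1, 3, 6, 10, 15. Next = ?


Pattern: triangular numbers: n(n+1)/2
Terms: 1, 3, 6, 10, 15
Next term = 21

Next term = 21


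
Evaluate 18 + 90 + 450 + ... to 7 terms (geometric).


Sₙ = 18×(5^7 - 1)/(5 - 1)
= 18×(78125 - 1)/4
= 18×78124/4
= 351558

S_7 = 351558


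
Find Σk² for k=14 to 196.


Σₖ₌14^196 k² = Σₖ₌₁^196 k² − Σₖ₌₁^13 k²
= 196·197·393/6 − 13·14·27/6
= 2529086 − 819 = 2528267

Σk² = 2528267


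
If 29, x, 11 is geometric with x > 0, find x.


GM = √(29×11) = √319 = 17.8606

GM = 17.8606


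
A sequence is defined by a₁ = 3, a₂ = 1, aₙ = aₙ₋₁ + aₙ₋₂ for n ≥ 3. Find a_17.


Computing iteratively: 3, 1, 4, 5, 9, 14, 23, 37, 60, 97, 157, 254, ...
a_17 = 2817

a_17 = 2817


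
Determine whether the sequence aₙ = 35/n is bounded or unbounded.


a₁ = 35, a₂ = 35/2, a₃ = 35/3, ...
0 < aₙ ≤ 35 for all n ≥ 1
Lower bound: 0, Upper bound: 35
The sequence IS bounded

Bounded (0 < aₙ ≤ 35)


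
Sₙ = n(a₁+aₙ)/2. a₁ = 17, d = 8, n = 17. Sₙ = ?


aₙ = 17 + (17-1)×8 = 145
Sₙ = n(a₁+aₙ)/2 = 17×(17+145)/2
= 17×162/2 = 1377

S_17 = 1377


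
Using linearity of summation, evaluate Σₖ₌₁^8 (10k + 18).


Σ(10k+18) = 10·Σk + 18·n
= 10·36 + 18·8
= 360 + 144 = 504

Σ = 504


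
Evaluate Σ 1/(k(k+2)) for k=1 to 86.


1/(k(k+2)) = (1/2)·(1/k - 1/(k+2)) (partial fractions)
Telescoping: Σ = (1/2)·(1 + 1/2 - 1/87 - 1/88) = 11309/15312

Sum = 11309/15312


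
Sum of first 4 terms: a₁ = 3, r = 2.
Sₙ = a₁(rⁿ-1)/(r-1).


Sₙ = 3×(2^4 - 1)/(2 - 1)
= 3×(16 - 1)/1
= 3×15/1
= 45

S_4 = 45


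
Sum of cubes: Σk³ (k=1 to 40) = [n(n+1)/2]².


n(n+1)/2 = 40×41/2 = 820
Σk³ = 820² = 672400

Σk³ = 672400


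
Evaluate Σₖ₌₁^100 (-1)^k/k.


S = -1 + 1/2 - 1/3 + 1/4 - 1/5 + 1/6 - 1/7 + 1/8 ± ...
= -0.6882
(Full series converges to -ln(2) ≈ -0.6931)

S_100 = -0.6882


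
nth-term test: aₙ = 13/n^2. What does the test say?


lim(n→∞) 13/n^2 = 0
lim aₙ = 0 → nth-term test is INCONCLUSIVE
(Need other tests; this is actually a convergent p-series with p=2 > 1)

Inconclusive (lim aₙ = 0; need another test)


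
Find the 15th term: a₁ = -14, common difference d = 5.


aₙ = a₁ + (n-1)d
= -14 + (15-1)×5
= -14 + 70
= 56

a_15 = 56


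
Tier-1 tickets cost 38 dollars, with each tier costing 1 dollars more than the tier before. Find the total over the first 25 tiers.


aₙ = 38 + (25-1)×1 = 62
Sₙ = n(a₁+aₙ)/2 = 25×(38+62)/2
= 25×100/2 = 1250

S_25 = 1250


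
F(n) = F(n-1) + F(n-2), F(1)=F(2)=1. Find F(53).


Fibonacci sequence: 1, 1, 2, 3, 5, 8, 13, 21, 34, 55, 89, ...
F(53) = 53316291173

F(53) = 53316291173


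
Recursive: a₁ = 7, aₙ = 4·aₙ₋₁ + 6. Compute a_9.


Computing step by step:
a_1 = 7
a_2 = 34
a_3 = 142
a_4 = 574
a_5 = 2302
a_6 = 9214
a_7 = 36862
a_8 = 147454
a_9 = 589822


a_9 = 589822


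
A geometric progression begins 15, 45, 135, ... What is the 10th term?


aₙ = a₁·r^(n-1)
= 15×3^9
= 15×19683
= 295245

a_10 = 295245


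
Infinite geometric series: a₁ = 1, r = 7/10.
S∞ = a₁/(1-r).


S∞ = a₁/(1-r) = 1/(1 - 7/10)
= 1/(3/10)
= 10/3

S∞ = 10/3


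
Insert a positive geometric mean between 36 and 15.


GM = √(36×15) = √540 = 23.2379

GM = 23.2379


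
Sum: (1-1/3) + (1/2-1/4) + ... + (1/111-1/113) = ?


Telescoping with gap 2: two head and two tail terms survive.
= (1 + 1/2) - (1/112 + 1/113)
= 3/2 - 1/112 - 1/113 = 18759/12656

Sum = 18759/12656


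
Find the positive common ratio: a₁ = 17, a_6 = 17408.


r^(n-1) = aₙ/a₁
r^5 = 17408/17 = 1024
r = 1024^(1/5)
= 4

r = 4


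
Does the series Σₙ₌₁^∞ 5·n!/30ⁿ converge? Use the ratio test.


aₙ = 5·n!/30^n
a_{n+1}/aₙ = (n+1)!/30^(n+1) × 30^n/n!  (constant 5 cancels)
= (n+1)/30
L = lim(n→∞) (n+1)/30 = ∞
L > 1 → series DIVERGES

Diverges (ratio test: L = ∞ > 1)


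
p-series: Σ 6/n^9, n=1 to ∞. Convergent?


p-series test: Σ c/n^p converges if p > 1, diverges if p ≤ 1 (constant c > 0 doesn't affect convergence).
p = 9
9 > 1 → CONVERGES

Converges (p = 9 > 1)


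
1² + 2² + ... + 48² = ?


n = 48
n(n+1)(2n+1)/6 = 48×49×97/6
= 228144/6 = 38024

Σk² = 38024


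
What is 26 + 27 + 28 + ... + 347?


Σₖ₌26^347 k = Σₖ₌₁^347 k − Σₖ₌₁^25 k
= 347·348/2 − 25·26/2
= 60378 − 325 = 60053

Σk = 60053


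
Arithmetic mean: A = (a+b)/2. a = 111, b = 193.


AM = (111 + 193)/2 = 304/2 = 152

AM = 152


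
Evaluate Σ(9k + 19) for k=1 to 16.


Σ(9k+19) = 9·Σk + 19·n
= 9·136 + 19·16
= 1224 + 304 = 1528

Σ = 1528


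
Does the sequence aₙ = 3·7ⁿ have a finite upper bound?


aₙ = 3·7ⁿ → as n→∞, aₙ→∞ (since base 7 > 1)
No finite upper bound exists
The sequence is UNBOUNDED

Unbounded (aₙ → ∞ as n → ∞)


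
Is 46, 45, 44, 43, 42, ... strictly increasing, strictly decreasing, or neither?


Differences: -1, -1, -1, -1
All differences < 0 → strictly DECREASING

Monotonically decreasing


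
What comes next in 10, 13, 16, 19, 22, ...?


Pattern: arithmetic (d=3)
Terms: 10, 13, 16, 19, 22
Next term = 25

Next term = 25


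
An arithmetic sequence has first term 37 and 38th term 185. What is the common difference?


d = (aₙ - a₁)/(n-1)
= (185 - 37)/(38-1)
= 148/37 = 4

d = 4


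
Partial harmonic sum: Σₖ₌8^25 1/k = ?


Σₖ₌8^25 1/k = 1/8 + 1/9 + 1/10 + ... + 1/25
= 10914604807/8923714800
≈ 1.2231

Sum = 10914604807/8923714800 ≈ 1.2231


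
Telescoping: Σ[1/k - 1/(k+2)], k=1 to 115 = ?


Telescoping with gap 2: two head and two tail terms survive.
= (1 + 1/2) - (1/116 + 1/117)
= 3/2 - 1/116 - 1/117 = 20125/13572

Sum = 20125/13572


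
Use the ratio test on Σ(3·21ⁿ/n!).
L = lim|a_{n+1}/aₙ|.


aₙ = 3·21^n/n!
a_{n+1}/aₙ = 21^(n+1)/(n+1)! × n!/21^n  (constant 3 cancels)
= 21/(n+1)
L = lim(n→∞) 21/(n+1) = 0
L < 1 → series CONVERGES

Converges (ratio test: L = 0 < 1)


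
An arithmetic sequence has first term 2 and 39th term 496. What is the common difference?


d = (aₙ - a₁)/(n-1)
= (496 - 2)/(39-1)
= 494/38 = 13

d = 13


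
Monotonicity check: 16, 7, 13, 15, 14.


Differences: -9, 6, 2, -1
Difference at position 2 is +6 (> 0) but position 1 is -9 (< 0) — sequence both rises and falls
→ NOT monotonic

Not monotonic


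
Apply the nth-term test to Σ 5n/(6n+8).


lim(n→∞) 5n/(6n+8) = 5/6 = 5/6  (divide numerator and denominator by n)
lim aₙ = 5/6 ≠ 0 → series DIVERGES

Diverges (lim aₙ = 5/6 ≠ 0)


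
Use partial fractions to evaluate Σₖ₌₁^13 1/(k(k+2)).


1/(k(k+2)) = (1/2)·(1/k - 1/(k+2)) (partial fractions)
Telescoping: Σ = (1/2)·(1 + 1/2 - 1/14 - 1/15) = 143/210

Sum = 143/210


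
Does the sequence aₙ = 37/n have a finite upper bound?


a₁ = 37, a₂ = 37/2, a₃ = 37/3, ...
0 < aₙ ≤ 37 for all n ≥ 1
Lower bound: 0, Upper bound: 37
The sequence IS bounded

Bounded (0 < aₙ ≤ 37)


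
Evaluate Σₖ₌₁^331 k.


n(n+1)/2 = 331×332/2 = 109892/2 = 54946

Σk = 54946


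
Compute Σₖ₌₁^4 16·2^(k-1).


Sₙ = 16×(2^4 - 1)/(2 - 1)
= 16×(16 - 1)/1
= 16×15/1
= 240

S_4 = 240


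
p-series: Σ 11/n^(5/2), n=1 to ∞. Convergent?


p-series test: Σ c/n^p converges if p > 1, diverges if p ≤ 1 (constant c > 0 doesn't affect convergence).
p = 5/2
5/2 > 1 → CONVERGES

Converges (p = 5/2 > 1)


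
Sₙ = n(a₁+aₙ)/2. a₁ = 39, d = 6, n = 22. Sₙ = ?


aₙ = 39 + (22-1)×6 = 165
Sₙ = n(a₁+aₙ)/2 = 22×(39+165)/2
= 22×204/2 = 2244

S_22 = 2244


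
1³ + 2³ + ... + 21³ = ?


n(n+1)/2 = 21×22/2 = 231
Σk³ = 231² = 53361

Σk³ = 53361


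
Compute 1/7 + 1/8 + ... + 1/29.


Σₖ₌7^29 1/k = 1/7 + 1/8 + 1/9 + ... + 1/29
= 3520777082527/2329089562800
≈ 1.5117

Sum = 3520777082527/2329089562800 ≈ 1.5117


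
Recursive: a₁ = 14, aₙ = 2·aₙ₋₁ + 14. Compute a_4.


Computing step by step:
a_1 = 14
a_2 = 42
a_3 = 98
a_4 = 210


a_4 = 210


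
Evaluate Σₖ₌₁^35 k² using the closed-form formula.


n = 35
n(n+1)(2n+1)/6 = 35×36×71/6
= 89460/6 = 14910

Σk² = 14910


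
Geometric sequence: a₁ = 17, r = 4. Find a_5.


aₙ = a₁·r^(n-1)
= 17×4^4
= 17×256
= 4352

a_5 = 4352


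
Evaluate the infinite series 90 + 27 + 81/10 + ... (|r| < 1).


S∞ = a₁/(1-r) = 90/(1 - 3/10)
= 90/(7/10)
= 900/7

S∞ = 900/7


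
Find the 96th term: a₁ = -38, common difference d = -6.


aₙ = a₁ + (n-1)d
= -38 + (96-1)×-6
= -38 - 570
= -608

a_96 = -608


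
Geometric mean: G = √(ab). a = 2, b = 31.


GM = √(2×31) = √62 = 7.874

GM = 7.874


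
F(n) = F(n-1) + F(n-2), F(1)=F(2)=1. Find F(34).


Fibonacci sequence: 1, 1, 2, 3, 5, 8, 13, 21, 34, 55, 89, ...
F(34) = 5702887

F(34) = 5702887


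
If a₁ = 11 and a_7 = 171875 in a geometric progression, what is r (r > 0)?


r^(n-1) = aₙ/a₁
r^6 = 171875/11 = 15625
r = 15625^(1/6)
= ±5; taking r > 0 gives r = 5

r = 5


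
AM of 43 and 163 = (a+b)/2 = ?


AM = (43 + 163)/2 = 206/2 = 103

AM = 103


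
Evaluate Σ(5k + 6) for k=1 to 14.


Σ(5k+6) = 5·Σk + 6·n
= 5·105 + 6·14
= 525 + 84 = 609

Σ = 609


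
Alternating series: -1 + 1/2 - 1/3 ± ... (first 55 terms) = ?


S = -1 + 1/2 - 1/3 + 1/4 - 1/5 + 1/6 - 1/7 + 1/8 ± ...
= -0.7022
(Full series converges to -ln(2) ≈ -0.6931)

S_55 = -0.7022


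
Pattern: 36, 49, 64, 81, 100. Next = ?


Pattern: perfect squares: n²
Terms: 36, 49, 64, 81, 100
Next term = 121

Next term = 121


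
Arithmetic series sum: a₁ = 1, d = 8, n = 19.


aₙ = 1 + (19-1)×8 = 145
Sₙ = n(a₁+aₙ)/2 = 19×(1+145)/2
= 19×146/2 = 1387

S_19 = 1387


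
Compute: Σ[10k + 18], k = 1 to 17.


Σ(10k+18) = 10·Σk + 18·n
= 10·153 + 18·17
= 1530 + 306 = 1836

Σ = 1836


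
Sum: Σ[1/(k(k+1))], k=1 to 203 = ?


1/(k(k+1)) = 1/k - 1/(k+1) (partial fractions)
Telescoping: Σ = 1 - 1/204 = 203/204

Sum = 203/204


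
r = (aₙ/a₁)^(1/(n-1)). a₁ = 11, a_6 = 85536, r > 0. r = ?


r^(n-1) = aₙ/a₁
r^5 = 85536/11 = 7776
r = 7776^(1/5)
= 6

r = 6


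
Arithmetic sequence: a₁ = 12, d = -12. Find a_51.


aₙ = a₁ + (n-1)d
= 12 + (51-1)×-12
= 12 - 600
= -588

a_51 = -588


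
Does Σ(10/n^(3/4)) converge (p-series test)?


p-series test: Σ c/n^p converges if p > 1, diverges if p ≤ 1 (constant c > 0 doesn't affect convergence).
p = 3/4
3/4 ≤ 1 → DIVERGES

Diverges (p = 3/4 ≤ 1)


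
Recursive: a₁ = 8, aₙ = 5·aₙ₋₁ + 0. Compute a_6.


Computing step by step:
a_1 = 8
a_2 = 40
a_3 = 200
a_4 = 1000
a_5 = 5000
a_6 = 25000


a_6 = 25000


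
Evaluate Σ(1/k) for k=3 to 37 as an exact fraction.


Σₖ₌3^37 1/k = 1/3 + 1/4 + 1/5 + ... + 1/37
= 1312217274475033/485721041551200
≈ 2.7016

Sum = 1312217274475033/485721041551200 ≈ 2.7016


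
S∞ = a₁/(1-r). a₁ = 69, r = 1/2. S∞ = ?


S∞ = a₁/(1-r) = 69/(1 - 1/2)
= 69/(1/2)
= 138

S∞ = 138


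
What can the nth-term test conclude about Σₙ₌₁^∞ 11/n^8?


lim(n→∞) 11/n^8 = 0
lim aₙ = 0 → nth-term test is INCONCLUSIVE
(Need other tests; this is actually a convergent p-series with p=8 > 1)

Inconclusive (lim aₙ = 0; need another test)


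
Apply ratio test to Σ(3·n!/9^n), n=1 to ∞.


aₙ = 3·n!/9^n
a_{n+1}/aₙ = (n+1)!/9^(n+1) × 9^n/n!  (constant 3 cancels)
= (n+1)/9
L = lim(n→∞) (n+1)/9 = ∞
L > 1 → series DIVERGES

Diverges (ratio test: L = ∞ > 1)


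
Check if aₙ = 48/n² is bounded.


a₁ = 48, a₂ = 48/4, a₃ = 48/9, ...
0 < aₙ ≤ 48 for all n ≥ 1
The sequence IS bounded

Bounded (0 < aₙ ≤ 48)


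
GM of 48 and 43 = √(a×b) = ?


GM = √(48×43) = √2064 = 45.4313

GM = 45.4313


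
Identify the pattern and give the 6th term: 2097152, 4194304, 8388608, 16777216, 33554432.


Pattern: powers of 2: 2ⁿ
Terms: 2097152, 4194304, 8388608, 16777216, 33554432
Next term = 67108864

Next term = 67108864


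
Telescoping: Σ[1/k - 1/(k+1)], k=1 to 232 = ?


Telescoping: adjacent terms cancel.
= 1/1 - 1/233
= 1 - 1/233 = 232/233

Sum = 232/233


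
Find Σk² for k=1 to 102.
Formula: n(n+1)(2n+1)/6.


n = 102
n(n+1)(2n+1)/6 = 102×103×205/6
= 2153730/6 = 358955

Σk² = 358955


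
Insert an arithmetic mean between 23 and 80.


AM = (23 + 80)/2 = 103/2 = 51.5

AM = 51.5


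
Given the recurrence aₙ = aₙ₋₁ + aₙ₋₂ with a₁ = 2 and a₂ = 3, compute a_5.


Computing iteratively: 2, 3, 5, 8, 13
a_5 = 13

a_5 = 13


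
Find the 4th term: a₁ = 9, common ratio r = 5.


aₙ = a₁·r^(n-1)
= 9×5^3
= 9×125
= 1125

a_4 = 1125


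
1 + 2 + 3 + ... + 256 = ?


n(n+1)/2 = 256×257/2 = 65792/2 = 32896

Σk = 32896


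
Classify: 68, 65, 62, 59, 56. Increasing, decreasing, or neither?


Differences: -3, -3, -3, -3
All differences < 0 → strictly DECREASING

Monotonically decreasing


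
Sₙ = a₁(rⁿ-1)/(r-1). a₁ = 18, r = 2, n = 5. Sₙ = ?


Sₙ = 18×(2^5 - 1)/(2 - 1)
= 18×(32 - 1)/1
= 18×31/1
= 558

S_5 = 558


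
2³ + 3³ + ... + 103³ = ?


Σₖ₌2^103 k³ = [103·104/2]² − [1·2/2]²
= 28686736 − 1 = 28686735

Σk³ = 28686735


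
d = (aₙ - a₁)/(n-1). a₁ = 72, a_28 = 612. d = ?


d = (aₙ - a₁)/(n-1)
= (612 - 72)/(28-1)
= 540/27 = 20

d = 20


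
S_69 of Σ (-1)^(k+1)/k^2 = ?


S = 1 - 1/4 + 1/9 - 1/16 + 1/25 - 1/36 + 1/49 - 1/64 ± ...
= 0.8226
(Full series converges to +π²/12 ≈ +0.8225)

S_69 = 0.8226


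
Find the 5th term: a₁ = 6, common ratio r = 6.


aₙ = a₁·r^(n-1)
= 6×6^4
= 6×1296
= 7776

a_5 = 7776


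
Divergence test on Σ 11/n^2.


lim(n→∞) 11/n^2 = 0
lim aₙ = 0 → nth-term test is INCONCLUSIVE
(Need other tests; this is actually a convergent p-series with p=2 > 1)

Inconclusive (lim aₙ = 0; need another test)


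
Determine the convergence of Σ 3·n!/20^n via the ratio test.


aₙ = 3·n!/20^n
a_{n+1}/aₙ = (n+1)!/20^(n+1) × 20^n/n!  (constant 3 cancels)
= (n+1)/20
L = lim(n→∞) (n+1)/20 = ∞
L > 1 → series DIVERGES

Diverges (ratio test: L = ∞ > 1)


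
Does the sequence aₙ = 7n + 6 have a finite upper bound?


aₙ = 7n + 6 → as n→∞, aₙ→∞
No finite upper bound exists
The sequence is UNBOUNDED

Unbounded (aₙ → ∞ as n → ∞)


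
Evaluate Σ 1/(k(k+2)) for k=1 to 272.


1/(k(k+2)) = (1/2)·(1/k - 1/(k+2)) (partial fractions)
Telescoping: Σ = (1/2)·(1 + 1/2 - 1/273 - 1/274) = 27914/37401

Sum = 27914/37401


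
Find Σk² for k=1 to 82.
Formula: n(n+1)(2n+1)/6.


n = 82
n(n+1)(2n+1)/6 = 82×83×165/6
= 1122990/6 = 187165

Σk² = 187165


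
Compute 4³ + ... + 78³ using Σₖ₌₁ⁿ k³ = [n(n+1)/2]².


Σₖ₌4^78 k³ = [78·79/2]² − [3·4/2]²
= 9492561 − 36 = 9492525

Σk³ = 9492525


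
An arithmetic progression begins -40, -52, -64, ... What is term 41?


aₙ = a₁ + (n-1)d
= -40 + (41-1)×-12
= -40 - 480
= -520

a_41 = -520


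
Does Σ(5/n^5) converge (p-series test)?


p-series test: Σ c/n^p converges if p > 1, diverges if p ≤ 1 (constant c > 0 doesn't affect convergence).
p = 5
5 > 1 → CONVERGES

Converges (p = 5 > 1)


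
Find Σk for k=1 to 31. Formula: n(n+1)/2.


n(n+1)/2 = 31×32/2 = 992/2 = 496

Σk = 496


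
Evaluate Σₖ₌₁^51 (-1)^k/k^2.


S = -1 + 1/4 - 1/9 + 1/16 - 1/25 + 1/36 - 1/49 + 1/64 ± ...
= -0.8227
(Full series converges to -π²/12 ≈ -0.8225)

S_51 = -0.8227


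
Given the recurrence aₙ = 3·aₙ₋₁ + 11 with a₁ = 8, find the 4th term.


Computing step by step:
a_1 = 8
a_2 = 35
a_3 = 116
a_4 = 359


a_4 = 359


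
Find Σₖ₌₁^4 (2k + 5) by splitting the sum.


Σ(2k+5) = 2·Σk + 5·n
= 2·10 + 5·4
= 20 + 20 = 40

Σ = 40


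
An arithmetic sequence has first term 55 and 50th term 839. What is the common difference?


d = (aₙ - a₁)/(n-1)
= (839 - 55)/(50-1)
= 784/49 = 16

d = 16


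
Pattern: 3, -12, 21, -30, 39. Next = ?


Pattern: alternating sign, magnitude arithmetic (d=9)
Terms: 3, -12, 21, -30, 39
Next term = -48

Next term = -48


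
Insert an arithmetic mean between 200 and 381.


AM = (200 + 381)/2 = 581/2 = 290.5

AM = 290.5


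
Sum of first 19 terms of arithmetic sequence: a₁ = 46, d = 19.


aₙ = 46 + (19-1)×19 = 388
Sₙ = n(a₁+aₙ)/2 = 19×(46+388)/2
= 19×434/2 = 4123

S_19 = 4123


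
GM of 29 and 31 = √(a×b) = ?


GM = √(29×31) = √899 = 29.9833

GM = 29.9833


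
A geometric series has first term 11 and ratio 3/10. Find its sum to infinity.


S∞ = a₁/(1-r) = 11/(1 - 3/10)
= 11/(7/10)
= 110/7

S∞ = 110/7


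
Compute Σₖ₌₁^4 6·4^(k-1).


Sₙ = 6×(4^4 - 1)/(4 - 1)
= 6×(256 - 1)/3
= 6×255/3
= 510

S_4 = 510


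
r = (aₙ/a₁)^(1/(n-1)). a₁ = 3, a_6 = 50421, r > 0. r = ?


r^(n-1) = aₙ/a₁
r^5 = 50421/3 = 16807
r = 16807^(1/5)
= 7

r = 7


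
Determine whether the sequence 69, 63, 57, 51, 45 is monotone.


Differences: -6, -6, -6, -6
All differences < 0 → strictly DECREASING

Monotonically decreasing


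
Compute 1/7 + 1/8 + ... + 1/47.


Σₖ₌7^47 1/k = 1/7 + 1/8 + 1/9 + ... + 1/47
= 125730375884807133149/63245806209101973600
≈ 1.988

Sum = 125730375884807133149/63245806209101973600 ≈ 1.988


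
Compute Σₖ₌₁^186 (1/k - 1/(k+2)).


Telescoping with gap 2: two head and two tail terms survive.
= (1 + 1/2) - (1/187 + 1/188)
= 3/2 - 1/187 - 1/188 = 52359/35156

Sum = 52359/35156


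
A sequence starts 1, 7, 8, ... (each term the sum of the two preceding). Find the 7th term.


Computing iteratively: 1, 7, 8, 15, 23, 38, 61
a_7 = 61

a_7 = 61


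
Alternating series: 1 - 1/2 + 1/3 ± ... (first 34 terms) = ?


S = 1 - 1/2 + 1/3 - 1/4 + 1/5 - 1/6 + 1/7 - 1/8 ± ...
= 0.6787
(Full series converges to +ln(2) ≈ +0.6931)

S_34 = 0.6787


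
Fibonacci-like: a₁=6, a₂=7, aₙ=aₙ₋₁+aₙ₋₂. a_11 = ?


Computing iteratively: 6, 7, 13, 20, 33, 53, 86, 139, 225, 364, 589
a_11 = 589

a_11 = 589


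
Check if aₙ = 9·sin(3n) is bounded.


For all n, -1 ≤ sin(3n) ≤ 1, so -9 ≤ 9·sin(3n) ≤ 9
Lower bound: -9, Upper bound: 9
The sequence IS bounded

Bounded (-9 ≤ aₙ ≤ 9)


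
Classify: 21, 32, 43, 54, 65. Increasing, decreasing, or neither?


Differences: 11, 11, 11, 11
All differences > 0 → strictly INCREASING

Monotonically increasing


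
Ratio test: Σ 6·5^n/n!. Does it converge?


aₙ = 6·5^n/n!
a_{n+1}/aₙ = 5^(n+1)/(n+1)! × n!/5^n  (constant 6 cancels)
= 5/(n+1)
L = lim(n→∞) 5/(n+1) = 0
L < 1 → series CONVERGES

Converges (ratio test: L = 0 < 1)


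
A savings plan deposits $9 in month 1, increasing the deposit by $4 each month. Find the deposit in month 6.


aₙ = a₁ + (n-1)d
= 9 + (6-1)×4
= 9 + 20
= 29

a_6 = 29


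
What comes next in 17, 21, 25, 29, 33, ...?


Pattern: arithmetic (d=4)
Terms: 17, 21, 25, 29, 33
Next term = 37

Next term = 37


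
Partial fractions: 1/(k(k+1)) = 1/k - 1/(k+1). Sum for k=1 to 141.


1/(k(k+1)) = 1/k - 1/(k+1) (partial fractions)
Telescoping: Σ = 1 - 1/142 = 141/142

Sum = 141/142


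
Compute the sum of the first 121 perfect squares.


n = 121
n(n+1)(2n+1)/6 = 121×122×243/6
= 3587166/6 = 597861

Σk² = 597861


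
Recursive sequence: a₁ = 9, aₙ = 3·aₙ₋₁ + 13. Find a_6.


Computing step by step:
a_1 = 9
a_2 = 40
a_3 = 133
a_4 = 412
a_5 = 1249
a_6 = 3760


a_6 = 3760


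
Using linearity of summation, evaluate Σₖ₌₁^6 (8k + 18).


Σ(8k+18) = 8·Σk + 18·n
= 8·21 + 18·6
= 168 + 108 = 276

Σ = 276


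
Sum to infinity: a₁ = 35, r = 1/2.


S∞ = a₁/(1-r) = 35/(1 - 1/2)
= 35/(1/2)
= 70

S∞ = 70


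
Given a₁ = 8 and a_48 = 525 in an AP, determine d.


d = (aₙ - a₁)/(n-1)
= (525 - 8)/(48-1)
= 517/47 = 11

d = 11


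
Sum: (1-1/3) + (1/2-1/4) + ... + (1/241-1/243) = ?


Telescoping with gap 2: two head and two tail terms survive.
= (1 + 1/2) - (1/242 + 1/243)
= 3/2 - 1/242 - 1/243 = 43862/29403

Sum = 43862/29403


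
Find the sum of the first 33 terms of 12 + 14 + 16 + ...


aₙ = 12 + (33-1)×2 = 76
Sₙ = n(a₁+aₙ)/2 = 33×(12+76)/2
= 33×88/2 = 1452

S_33 = 1452


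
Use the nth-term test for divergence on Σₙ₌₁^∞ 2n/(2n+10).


lim(n→∞) 2n/(2n+10) = 2/2 = 1  (divide numerator and denominator by n)
lim aₙ = 1 ≠ 0 → series DIVERGES

Diverges (lim aₙ = 1 ≠ 0)


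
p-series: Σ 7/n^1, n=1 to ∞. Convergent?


p-series test: Σ c/n^p converges if p > 1, diverges if p ≤ 1 (constant c > 0 doesn't affect convergence).
p = 1
1 ≤ 1 → DIVERGES

Diverges (p = 1 ≤ 1)


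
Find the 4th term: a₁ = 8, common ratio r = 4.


aₙ = a₁·r^(n-1)
= 8×4^3
= 8×64
= 512

a_4 = 512


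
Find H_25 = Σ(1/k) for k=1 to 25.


H_25 = 1/1 + 1/2 + 1/3 + ... + 1/25
= 34052522467/8923714800
≈ 3.816

H_25 = 34052522467/8923714800 ≈ 3.816


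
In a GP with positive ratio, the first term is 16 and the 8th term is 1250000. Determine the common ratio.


r^(n-1) = aₙ/a₁
r^7 = 1250000/16 = 78125
r = 78125^(1/7)
= 5

r = 5


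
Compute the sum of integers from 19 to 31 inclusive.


Σₖ₌19^31 k = Σₖ₌₁^31 k − Σₖ₌₁^18 k
= 31·32/2 − 18·19/2
= 496 − 171 = 325

Σk = 325


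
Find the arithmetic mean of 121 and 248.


AM = (121 + 248)/2 = 369/2 = 184.5

AM = 184.5


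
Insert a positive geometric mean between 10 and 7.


GM = √(10×7) = √70 = 8.3666

GM = 8.3666


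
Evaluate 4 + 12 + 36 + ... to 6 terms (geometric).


Sₙ = 4×(3^6 - 1)/(3 - 1)
= 4×(729 - 1)/2
= 4×728/2
= 1456

S_6 = 1456


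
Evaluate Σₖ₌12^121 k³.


Σₖ₌12^121 k³ = [121·122/2]² − [11·12/2]²
= 54479161 − 4356 = 54474805

Σk³ = 54474805


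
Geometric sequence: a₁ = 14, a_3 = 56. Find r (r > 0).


r^(n-1) = aₙ/a₁
r^2 = 56/14 = 4
r = 4^(1/2)
= ±2; taking r > 0 gives r = 2

r = 2


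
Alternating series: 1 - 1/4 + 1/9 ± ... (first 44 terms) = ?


S = 1 - 1/4 + 1/9 - 1/16 + 1/25 - 1/36 + 1/49 - 1/64 ± ...
= 0.8222
(Full series converges to +π²/12 ≈ +0.8225)

S_44 = 0.8222


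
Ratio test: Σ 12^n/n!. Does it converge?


aₙ = 12^n/n!
a_{n+1}/aₙ = 12^(n+1)/(n+1)! × n!/12^n
= 12/(n+1)
L = lim(n→∞) 12/(n+1) = 0
L < 1 → series CONVERGES

Converges (ratio test: L = 0 < 1)


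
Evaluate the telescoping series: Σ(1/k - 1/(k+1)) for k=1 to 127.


Telescoping: adjacent terms cancel.
= 1/1 - 1/128
= 1 - 1/128 = 127/128

Sum = 127/128


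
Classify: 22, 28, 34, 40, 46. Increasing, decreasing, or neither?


Differences: 6, 6, 6, 6
All differences > 0 → strictly INCREASING

Monotonically increasing


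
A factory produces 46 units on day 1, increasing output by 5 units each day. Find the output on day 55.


aₙ = a₁ + (n-1)d
= 46 + (55-1)×5
= 46 + 270
= 316

a_55 = 316


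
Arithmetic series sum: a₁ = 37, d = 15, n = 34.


aₙ = 37 + (34-1)×15 = 532
Sₙ = n(a₁+aₙ)/2 = 34×(37+532)/2
= 34×569/2 = 9673

S_34 = 9673


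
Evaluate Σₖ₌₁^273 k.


n(n+1)/2 = 273×274/2 = 74802/2 = 37401

Σk = 37401


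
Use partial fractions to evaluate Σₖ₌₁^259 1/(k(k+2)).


1/(k(k+2)) = (1/2)·(1/k - 1/(k+2)) (partial fractions)
Telescoping: Σ = (1/2)·(1 + 1/2 - 1/260 - 1/261) = 101269/135720

Sum = 101269/135720


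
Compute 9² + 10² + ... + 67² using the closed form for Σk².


Σₖ₌9^67 k² = Σₖ₌₁^67 k² − Σₖ₌₁^8 k²
= 67·68·135/6 − 8·9·17/6
= 102510 − 204 = 102306

Σk² = 102306


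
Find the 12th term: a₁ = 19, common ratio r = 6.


aₙ = a₁·r^(n-1)
= 19×6^11
= 19×362797056
= 6893144064

a_12 = 6893144064


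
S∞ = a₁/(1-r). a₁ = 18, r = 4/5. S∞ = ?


S∞ = a₁/(1-r) = 18/(1 - 4/5)
= 18/(1/5)
= 90

S∞ = 90


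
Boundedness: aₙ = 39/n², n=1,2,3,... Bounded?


a₁ = 39, a₂ = 39/4, a₃ = 39/9, ...
0 < aₙ ≤ 39 for all n ≥ 1
The sequence IS bounded

Bounded (0 < aₙ ≤ 39)


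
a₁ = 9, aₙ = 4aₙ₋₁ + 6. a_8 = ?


Computing step by step:
a_1 = 9
a_2 = 42
a_3 = 174
a_4 = 702
a_5 = 2814
a_6 = 11262
a_7 = 45054
a_8 = 180222


a_8 = 180222


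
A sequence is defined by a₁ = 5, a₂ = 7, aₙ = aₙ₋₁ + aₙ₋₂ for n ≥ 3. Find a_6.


Computing iteratively: 5, 7, 12, 19, 31, 50
a_6 = 50

a_6 = 50


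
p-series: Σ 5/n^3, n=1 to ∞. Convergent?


p-series test: Σ c/n^p converges if p > 1, diverges if p ≤ 1 (constant c > 0 doesn't affect convergence).
p = 3
3 > 1 → CONVERGES

Converges (p = 3 > 1)


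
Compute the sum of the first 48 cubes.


n(n+1)/2 = 48×49/2 = 1176
Σk³ = 1176² = 1382976

Σk³ = 1382976


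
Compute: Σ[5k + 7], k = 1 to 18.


Σ(5k+7) = 5·Σk + 7·n
= 5·171 + 7·18
= 855 + 126 = 981

Σ = 981


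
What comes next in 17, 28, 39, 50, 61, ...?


Pattern: arithmetic (d=11)
Terms: 17, 28, 39, 50, 61
Next term = 72

Next term = 72


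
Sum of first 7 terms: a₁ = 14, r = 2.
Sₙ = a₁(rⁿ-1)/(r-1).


Sₙ = 14×(2^7 - 1)/(2 - 1)
= 14×(128 - 1)/1
= 14×127/1
= 1778

S_7 = 1778


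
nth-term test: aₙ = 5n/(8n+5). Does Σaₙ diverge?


lim(n→∞) 5n/(8n+5) = 5/8 = 5/8  (divide numerator and denominator by n)
lim aₙ = 5/8 ≠ 0 → series DIVERGES

Diverges (lim aₙ = 5/8 ≠ 0)


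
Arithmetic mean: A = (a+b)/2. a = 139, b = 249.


AM = (139 + 249)/2 = 388/2 = 194

AM = 194


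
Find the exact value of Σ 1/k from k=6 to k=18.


Σₖ₌6^18 1/k = 1/6 + 1/7 + 1/8 + ... + 1/18
= 989797/816816
≈ 1.2118

Sum = 989797/816816 ≈ 1.2118


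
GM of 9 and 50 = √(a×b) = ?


GM = √(9×50) = √450 = 21.2132

GM = 21.2132


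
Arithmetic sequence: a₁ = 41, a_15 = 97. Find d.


d = (aₙ - a₁)/(n-1)
= (97 - 41)/(15-1)
= 56/14 = 4

d = 4


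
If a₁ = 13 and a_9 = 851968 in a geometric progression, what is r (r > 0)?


r^(n-1) = aₙ/a₁
r^8 = 851968/13 = 65536
r = 65536^(1/8)
= ±4; taking r > 0 gives r = 4

r = 4


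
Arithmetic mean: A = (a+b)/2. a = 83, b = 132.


AM = (83 + 132)/2 = 215/2 = 107.5

AM = 107.5


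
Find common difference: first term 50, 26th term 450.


d = (aₙ - a₁)/(n-1)
= (450 - 50)/(26-1)
= 400/25 = 16

d = 16


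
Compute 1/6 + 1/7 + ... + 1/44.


Σₖ₌6^44 1/k = 1/6 + 1/7 + 1/8 + ... + 1/44
= 2811602488175143027/1345655451257488800
≈ 2.0894

Sum = 2811602488175143027/1345655451257488800 ≈ 2.0894


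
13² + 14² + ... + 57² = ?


Σₖ₌13^57 k² = Σₖ₌₁^57 k² − Σₖ₌₁^12 k²
= 57·58·115/6 − 12·13·25/6
= 63365 − 650 = 62715

Σk² = 62715


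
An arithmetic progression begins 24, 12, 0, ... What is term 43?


aₙ = a₁ + (n-1)d
= 24 + (43-1)×-12
= 24 - 504
= -480

a_43 = -480


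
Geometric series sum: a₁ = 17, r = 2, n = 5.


Sₙ = 17×(2^5 - 1)/(2 - 1)
= 17×(32 - 1)/1
= 17×31/1
= 527

S_5 = 527


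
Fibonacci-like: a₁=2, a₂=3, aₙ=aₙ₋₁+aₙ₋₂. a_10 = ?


Computing iteratively: 2, 3, 5, 8, 13, 21, 34, 55, 89, 144
a_10 = 144

a_10 = 144


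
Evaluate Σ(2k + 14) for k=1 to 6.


Σ(2k+14) = 2·Σk + 14·n
= 2·21 + 14·6
= 42 + 84 = 126

Σ = 126


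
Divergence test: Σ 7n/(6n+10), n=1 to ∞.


lim(n→∞) 7n/(6n+10) = 7/6 = 7/6  (divide numerator and denominator by n)
lim aₙ = 7/6 ≠ 0 → series DIVERGES

Diverges (lim aₙ = 7/6 ≠ 0)


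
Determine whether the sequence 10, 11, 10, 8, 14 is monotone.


Differences: 1, -1, -2, 6
Difference at position 1 is +1 (> 0) but position 2 is -1 (< 0) — sequence both rises and falls
→ NOT monotonic

Not monotonic


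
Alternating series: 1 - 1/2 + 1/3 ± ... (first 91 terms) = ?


S = 1 - 1/2 + 1/3 - 1/4 + 1/5 - 1/6 + 1/7 - 1/8 ± ...
= 0.6986
(Full series converges to +ln(2) ≈ +0.6931)

S_91 = 0.6986


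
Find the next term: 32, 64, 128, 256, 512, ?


Pattern: powers of 2: 2ⁿ
Terms: 32, 64, 128, 256, 512
Next term = 1024

Next term = 1024


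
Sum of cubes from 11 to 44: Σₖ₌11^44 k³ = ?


Σₖ₌11^44 k³ = [44·45/2]² − [10·11/2]²
= 980100 − 3025 = 977075

Σk³ = 977075


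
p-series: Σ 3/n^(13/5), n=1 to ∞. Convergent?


p-series test: Σ c/n^p converges if p > 1, diverges if p ≤ 1 (constant c > 0 doesn't affect convergence).
p = 13/5
13/5 > 1 → CONVERGES

Converges (p = 13/5 > 1)


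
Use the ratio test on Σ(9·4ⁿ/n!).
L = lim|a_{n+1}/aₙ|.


aₙ = 9·4^n/n!
a_{n+1}/aₙ = 4^(n+1)/(n+1)! × n!/4^n  (constant 9 cancels)
= 4/(n+1)
L = lim(n→∞) 4/(n+1) = 0
L < 1 → series CONVERGES

Converges (ratio test: L = 0 < 1)


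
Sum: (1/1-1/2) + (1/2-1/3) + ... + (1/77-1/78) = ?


Telescoping: adjacent terms cancel.
= 1/1 - 1/78
= 1 - 1/78 = 77/78

Sum = 77/78


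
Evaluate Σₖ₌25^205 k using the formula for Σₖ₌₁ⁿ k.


Σₖ₌25^205 k = Σₖ₌₁^205 k − Σₖ₌₁^24 k
= 205·206/2 − 24·25/2
= 21115 − 300 = 20815

Σk = 20815


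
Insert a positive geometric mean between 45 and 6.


GM = √(45×6) = √270 = 16.4317

GM = 16.4317


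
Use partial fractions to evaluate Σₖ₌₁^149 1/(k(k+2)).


1/(k(k+2)) = (1/2)·(1/k - 1/(k+2)) (partial fractions)
Telescoping: Σ = (1/2)·(1 + 1/2 - 1/150 - 1/151) = 16837/22650

Sum = 16837/22650


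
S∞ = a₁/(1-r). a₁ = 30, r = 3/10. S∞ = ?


S∞ = a₁/(1-r) = 30/(1 - 3/10)
= 30/(7/10)
= 300/7

S∞ = 300/7


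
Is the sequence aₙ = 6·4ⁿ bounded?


aₙ = 6·4ⁿ → as n→∞, aₙ→∞ (since base 4 > 1)
No finite upper bound exists
The sequence is UNBOUNDED

Unbounded (aₙ → ∞ as n → ∞)


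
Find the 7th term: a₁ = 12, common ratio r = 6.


aₙ = a₁·r^(n-1)
= 12×6^6
= 12×46656
= 559872

a_7 = 559872


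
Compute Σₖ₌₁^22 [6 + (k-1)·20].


aₙ = 6 + (22-1)×20 = 426
Sₙ = n(a₁+aₙ)/2 = 22×(6+426)/2
= 22×432/2 = 4752

S_22 = 4752


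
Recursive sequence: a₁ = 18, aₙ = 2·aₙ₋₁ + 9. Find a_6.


Computing step by step:
a_1 = 18
a_2 = 45
a_3 = 99
a_4 = 207
a_5 = 423
a_6 = 855


a_6 = 855


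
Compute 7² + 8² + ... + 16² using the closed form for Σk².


Σₖ₌7^16 k² = Σₖ₌₁^16 k² − Σₖ₌₁^6 k²
= 16·17·33/6 − 6·7·13/6
= 1496 − 91 = 1405

Σk² = 1405


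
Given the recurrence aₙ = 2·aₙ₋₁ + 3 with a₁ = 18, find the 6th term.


Computing step by step:
a_1 = 18
a_2 = 39
a_3 = 81
a_4 = 165
a_5 = 333
a_6 = 669


a_6 = 669


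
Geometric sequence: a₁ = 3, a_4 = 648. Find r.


r^(n-1) = aₙ/a₁
r^3 = 648/3 = 216
r = 216^(1/3)
= 6

r = 6


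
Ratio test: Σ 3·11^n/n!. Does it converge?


aₙ = 3·11^n/n!
a_{n+1}/aₙ = 11^(n+1)/(n+1)! × n!/11^n  (constant 3 cancels)
= 11/(n+1)
L = lim(n→∞) 11/(n+1) = 0
L < 1 → series CONVERGES

Converges (ratio test: L = 0 < 1)


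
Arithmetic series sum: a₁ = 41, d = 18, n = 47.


aₙ = 41 + (47-1)×18 = 869
Sₙ = n(a₁+aₙ)/2 = 47×(41+869)/2
= 47×910/2 = 21385

S_47 = 21385


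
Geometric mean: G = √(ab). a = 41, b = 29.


GM = √(41×29) = √1189 = 34.4819

GM = 34.4819


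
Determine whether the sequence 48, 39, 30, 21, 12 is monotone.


Differences: -9, -9, -9, -9
All differences < 0 → strictly DECREASING

Monotonically decreasing


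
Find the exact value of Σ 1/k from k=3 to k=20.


Σₖ₌3^20 1/k = 1/3 + 1/4 + 1/5 + ... + 1/20
= 32555879/15519504
≈ 2.0977

Sum = 32555879/15519504 ≈ 2.0977


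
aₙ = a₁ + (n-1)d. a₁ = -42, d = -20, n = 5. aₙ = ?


aₙ = a₁ + (n-1)d
= -42 + (5-1)×-20
= -42 - 80
= -122

a_5 = -122


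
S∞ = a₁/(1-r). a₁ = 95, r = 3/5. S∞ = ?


S∞ = a₁/(1-r) = 95/(1 - 3/5)
= 95/(2/5)
= 475/2

S∞ = 475/2


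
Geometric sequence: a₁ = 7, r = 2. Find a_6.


aₙ = a₁·r^(n-1)
= 7×2^5
= 7×32
= 224

a_6 = 224


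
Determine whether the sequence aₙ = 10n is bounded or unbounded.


aₙ = 10n → as n→∞, aₙ→∞
No finite upper bound exists
The sequence is UNBOUNDED

Unbounded (aₙ → ∞ as n → ∞)


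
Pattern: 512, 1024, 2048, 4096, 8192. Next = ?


Pattern: powers of 2: 2ⁿ
Terms: 512, 1024, 2048, 4096, 8192
Next term = 16384

Next term = 16384


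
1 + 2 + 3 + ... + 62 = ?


n(n+1)/2 = 62×63/2 = 3906/2 = 1953

Σk = 1953


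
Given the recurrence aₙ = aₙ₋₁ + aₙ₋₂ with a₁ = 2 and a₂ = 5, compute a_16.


Computing iteratively: 2, 5, 7, 12, 19, 31, 50, 81, 131, 212, 343, 555, ...
a_16 = 3804

a_16 = 3804


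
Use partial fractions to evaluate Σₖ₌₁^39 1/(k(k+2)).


1/(k(k+2)) = (1/2)·(1/k - 1/(k+2)) (partial fractions)
Telescoping: Σ = (1/2)·(1 + 1/2 - 1/40 - 1/41) = 2379/3280

Sum = 2379/3280


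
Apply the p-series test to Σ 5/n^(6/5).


p-series test: Σ c/n^p converges if p > 1, diverges if p ≤ 1 (constant c > 0 doesn't affect convergence).
p = 6/5
6/5 > 1 → CONVERGES

Converges (p = 6/5 > 1)


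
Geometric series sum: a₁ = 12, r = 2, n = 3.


Sₙ = 12×(2^3 - 1)/(2 - 1)
= 12×(8 - 1)/1
= 12×7/1
= 84

S_3 = 84


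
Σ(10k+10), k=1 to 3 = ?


Σ(10k+10) = 10·Σk + 10·n
= 10·6 + 10·3
= 60 + 30 = 90

Σ = 90


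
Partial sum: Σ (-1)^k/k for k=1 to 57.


S = -1 + 1/2 - 1/3 + 1/4 - 1/5 + 1/6 - 1/7 + 1/8 ± ...
= -0.7018
(Full series converges to -ln(2) ≈ -0.6931)

S_57 = -0.7018


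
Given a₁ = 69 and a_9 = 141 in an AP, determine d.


d = (aₙ - a₁)/(n-1)
= (141 - 69)/(9-1)
= 72/8 = 9

d = 9


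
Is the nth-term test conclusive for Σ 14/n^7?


lim(n→∞) 14/n^7 = 0
lim aₙ = 0 → nth-term test is INCONCLUSIVE
(Need other tests; this is actually a convergent p-series with p=7 > 1)

Inconclusive (lim aₙ = 0; need another test)


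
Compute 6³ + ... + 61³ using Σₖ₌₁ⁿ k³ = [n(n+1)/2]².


Σₖ₌6^61 k³ = [61·62/2]² − [5·6/2]²
= 3575881 − 225 = 3575656

Σk³ = 3575656


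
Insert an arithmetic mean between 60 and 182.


AM = (60 + 182)/2 = 242/2 = 121

AM = 121


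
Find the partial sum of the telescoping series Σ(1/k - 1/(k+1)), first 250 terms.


Telescoping: adjacent terms cancel.
= 1/1 - 1/251
= 1 - 1/251 = 250/251

Sum = 250/251


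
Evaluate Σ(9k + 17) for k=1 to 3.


Σ(9k+17) = 9·Σk + 17·n
= 9·6 + 17·3
= 54 + 51 = 105

Σ = 105


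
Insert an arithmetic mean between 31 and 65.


AM = (31 + 65)/2 = 96/2 = 48

AM = 48


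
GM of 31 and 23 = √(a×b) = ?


GM = √(31×23) = √713 = 26.7021

GM = 26.7021


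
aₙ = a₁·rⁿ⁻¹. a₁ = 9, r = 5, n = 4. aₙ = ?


aₙ = a₁·r^(n-1)
= 9×5^3
= 9×125
= 1125

a_4 = 1125


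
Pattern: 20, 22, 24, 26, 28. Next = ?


Pattern: arithmetic (d=2)
Terms: 20, 22, 24, 26, 28
Next term = 30

Next term = 30


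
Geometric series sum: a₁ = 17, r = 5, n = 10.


Sₙ = 17×(5^10 - 1)/(5 - 1)
= 17×(9765625 - 1)/4
= 17×9765624/4
= 41503902

S_10 = 41503902


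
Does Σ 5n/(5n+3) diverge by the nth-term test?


lim(n→∞) 5n/(5n+3) = 5/5 = 1  (divide numerator and denominator by n)
lim aₙ = 1 ≠ 0 → series DIVERGES

Diverges (lim aₙ = 1 ≠ 0)


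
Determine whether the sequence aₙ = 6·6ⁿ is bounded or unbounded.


aₙ = 6·6ⁿ → as n→∞, aₙ→∞ (since base 6 > 1)
No finite upper bound exists
The sequence is UNBOUNDED

Unbounded (aₙ → ∞ as n → ∞)


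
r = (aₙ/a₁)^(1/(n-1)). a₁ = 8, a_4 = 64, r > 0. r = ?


r^(n-1) = aₙ/a₁
r^3 = 64/8 = 8
r = 8^(1/3)
= 2

r = 2


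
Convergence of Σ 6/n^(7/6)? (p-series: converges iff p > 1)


p-series test: Σ c/n^p converges if p > 1, diverges if p ≤ 1 (constant c > 0 doesn't affect convergence).
p = 7/6
7/6 > 1 → CONVERGES

Converges (p = 7/6 > 1)


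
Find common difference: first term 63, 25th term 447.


d = (aₙ - a₁)/(n-1)
= (447 - 63)/(25-1)
= 384/24 = 16

d = 16


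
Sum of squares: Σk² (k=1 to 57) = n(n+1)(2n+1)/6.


n = 57
n(n+1)(2n+1)/6 = 57×58×115/6
= 380190/6 = 63365

Σk² = 63365


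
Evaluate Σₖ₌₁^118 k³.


n(n+1)/2 = 118×119/2 = 7021
Σk³ = 7021² = 49294441

Σk³ = 49294441


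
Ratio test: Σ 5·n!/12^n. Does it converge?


aₙ = 5·n!/12^n
a_{n+1}/aₙ = (n+1)!/12^(n+1) × 12^n/n!  (constant 5 cancels)
= (n+1)/12
L = lim(n→∞) (n+1)/12 = ∞
L > 1 → series DIVERGES

Diverges (ratio test: L = ∞ > 1)


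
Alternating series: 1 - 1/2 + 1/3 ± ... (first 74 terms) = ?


S = 1 - 1/2 + 1/3 - 1/4 + 1/5 - 1/6 + 1/7 - 1/8 ± ...
= 0.6864
(Full series converges to +ln(2) ≈ +0.6931)

S_74 = 0.6864


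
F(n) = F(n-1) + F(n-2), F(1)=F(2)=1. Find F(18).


Fibonacci sequence: 1, 1, 2, 3, 5, 8, 13, 21, 34, 55, 89, ...
F(18) = 2584

F(18) = 2584


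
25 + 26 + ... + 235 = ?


Σₖ₌25^235 k = Σₖ₌₁^235 k − Σₖ₌₁^24 k
= 235·236/2 − 24·25/2
= 27730 − 300 = 27430

Σk = 27430


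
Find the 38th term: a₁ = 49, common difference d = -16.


aₙ = a₁ + (n-1)d
= 49 + (38-1)×-16
= 49 - 592
= -543

a_38 = -543


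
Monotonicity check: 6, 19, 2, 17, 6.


Differences: 13, -17, 15, -11
Difference at position 1 is +13 (> 0) but position 2 is -17 (< 0) — sequence both rises and falls
→ NOT monotonic

Not monotonic


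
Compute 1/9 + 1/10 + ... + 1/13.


Σₖ₌9^13 1/k = 1/9 + 1/10 + 1/11 + 1/12 + 1/13
= 11899/25740
≈ 0.4623

Sum = 11899/25740 ≈ 0.4623


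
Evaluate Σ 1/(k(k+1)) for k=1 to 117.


1/(k(k+1)) = 1/k - 1/(k+1) (partial fractions)
Telescoping: Σ = 1 - 1/118 = 117/118

Sum = 117/118


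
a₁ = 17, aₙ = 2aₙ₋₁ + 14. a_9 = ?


Computing step by step:
a_1 = 17
a_2 = 48
a_3 = 110
a_4 = 234
a_5 = 482
a_6 = 978
a_7 = 1970
a_8 = 3954
a_9 = 7922


a_9 = 7922


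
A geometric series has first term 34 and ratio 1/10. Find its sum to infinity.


S∞ = a₁/(1-r) = 34/(1 - 1/10)
= 34/(9/10)
= 340/9

S∞ = 340/9


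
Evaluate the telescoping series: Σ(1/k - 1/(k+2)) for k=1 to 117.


Telescoping with gap 2: two head and two tail terms survive.
= (1 + 1/2) - (1/118 + 1/119)
= 3/2 - 1/118 - 1/119 = 10413/7021

Sum = 10413/7021


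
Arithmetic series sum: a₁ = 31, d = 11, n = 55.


aₙ = 31 + (55-1)×11 = 625
Sₙ = n(a₁+aₙ)/2 = 55×(31+625)/2
= 55×656/2 = 18040

S_55 = 18040


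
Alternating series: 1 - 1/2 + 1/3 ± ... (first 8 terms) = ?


S = 1 - 1/2 + 1/3 - 1/4 + 1/5 - 1/6 + 1/7 - 1/8
= 0.6345
(Full series converges to +ln(2) ≈ +0.6931)

S_8 = 0.6345


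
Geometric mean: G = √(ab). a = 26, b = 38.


GM = √(26×38) = √988 = 31.4325

GM = 31.4325
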